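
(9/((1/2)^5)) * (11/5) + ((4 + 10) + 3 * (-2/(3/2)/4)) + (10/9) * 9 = 656.60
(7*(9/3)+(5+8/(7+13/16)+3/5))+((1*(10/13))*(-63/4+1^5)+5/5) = 56153/3250 = 17.28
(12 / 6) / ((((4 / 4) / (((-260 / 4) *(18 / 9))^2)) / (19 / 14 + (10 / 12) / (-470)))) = 45215950/987 = 45811.50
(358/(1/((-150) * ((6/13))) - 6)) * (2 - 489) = 156911400/5413 = 28987.88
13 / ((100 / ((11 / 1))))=143/100 = 1.43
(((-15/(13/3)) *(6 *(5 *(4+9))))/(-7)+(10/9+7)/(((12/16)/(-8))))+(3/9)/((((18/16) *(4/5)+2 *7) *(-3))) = 106.33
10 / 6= 5/3 = 1.67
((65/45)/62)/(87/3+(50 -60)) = 13/10602 = 0.00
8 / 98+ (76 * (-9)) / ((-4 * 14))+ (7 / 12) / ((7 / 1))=7279/588 = 12.38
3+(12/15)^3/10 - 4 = -0.95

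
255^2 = 65025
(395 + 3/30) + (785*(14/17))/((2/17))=58901/10 = 5890.10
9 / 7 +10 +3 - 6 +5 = 93/7 = 13.29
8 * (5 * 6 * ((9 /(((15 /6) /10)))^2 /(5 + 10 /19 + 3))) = 36480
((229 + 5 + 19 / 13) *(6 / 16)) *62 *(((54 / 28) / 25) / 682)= 247941/400400 = 0.62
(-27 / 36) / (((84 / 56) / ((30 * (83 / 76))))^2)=-516675/1444 = -357.81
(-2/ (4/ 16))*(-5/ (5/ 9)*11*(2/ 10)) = 792/5 = 158.40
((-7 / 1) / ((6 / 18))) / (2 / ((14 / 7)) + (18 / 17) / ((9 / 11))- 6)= 17/3 = 5.67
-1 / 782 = -1/782 = 0.00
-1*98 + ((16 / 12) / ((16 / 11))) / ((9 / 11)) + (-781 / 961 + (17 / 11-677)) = -882677041/1141668 = -773.15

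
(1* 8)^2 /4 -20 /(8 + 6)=102/7 = 14.57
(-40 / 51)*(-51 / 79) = 0.51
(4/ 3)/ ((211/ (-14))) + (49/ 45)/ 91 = -9443/123435 = -0.08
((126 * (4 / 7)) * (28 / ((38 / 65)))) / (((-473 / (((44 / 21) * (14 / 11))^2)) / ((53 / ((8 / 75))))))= -231504000/8987 = -25759.88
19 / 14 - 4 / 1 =-37/14 = -2.64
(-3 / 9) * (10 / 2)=-5/3 = -1.67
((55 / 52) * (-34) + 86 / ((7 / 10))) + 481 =103357/182 = 567.90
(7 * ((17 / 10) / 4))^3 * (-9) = -15166431/64000 = -236.98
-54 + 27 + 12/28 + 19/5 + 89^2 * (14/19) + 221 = 4013112/665 = 6034.75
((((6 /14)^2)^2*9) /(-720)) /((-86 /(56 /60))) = 27/5899600 = 0.00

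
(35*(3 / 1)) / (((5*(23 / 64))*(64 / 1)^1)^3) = 21/304175 = 0.00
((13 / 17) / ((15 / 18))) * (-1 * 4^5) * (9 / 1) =-718848/85 = -8457.04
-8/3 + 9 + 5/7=148/21 = 7.05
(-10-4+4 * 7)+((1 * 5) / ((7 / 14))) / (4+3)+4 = 136/7 = 19.43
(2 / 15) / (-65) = -2/975 = 0.00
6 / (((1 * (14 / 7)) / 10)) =30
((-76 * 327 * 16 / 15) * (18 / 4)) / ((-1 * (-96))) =-6213/5 = -1242.60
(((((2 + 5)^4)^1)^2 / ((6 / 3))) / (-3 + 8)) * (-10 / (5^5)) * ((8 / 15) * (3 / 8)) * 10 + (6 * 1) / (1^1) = -11510852/3125 = -3683.47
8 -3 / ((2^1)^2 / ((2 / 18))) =95/12 = 7.92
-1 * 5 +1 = -4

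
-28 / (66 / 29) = -406/33 = -12.30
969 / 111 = 323/37 = 8.73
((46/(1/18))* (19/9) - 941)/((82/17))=167.30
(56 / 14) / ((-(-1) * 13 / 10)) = 40/13 = 3.08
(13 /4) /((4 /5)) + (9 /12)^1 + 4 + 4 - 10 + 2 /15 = 707/240 = 2.95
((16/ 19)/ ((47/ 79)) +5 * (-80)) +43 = -317537/893 = -355.58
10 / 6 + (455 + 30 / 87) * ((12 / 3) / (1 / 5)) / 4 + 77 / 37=7340839/3219 = 2280.47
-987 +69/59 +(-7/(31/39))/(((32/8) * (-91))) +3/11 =-79311801/80476 = -985.53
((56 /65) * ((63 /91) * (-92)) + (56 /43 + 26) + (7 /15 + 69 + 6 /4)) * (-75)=-47303395/14534 = -3254.67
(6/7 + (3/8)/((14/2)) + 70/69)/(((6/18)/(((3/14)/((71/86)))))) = 959631/640136 = 1.50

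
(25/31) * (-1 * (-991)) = 24775/31 = 799.19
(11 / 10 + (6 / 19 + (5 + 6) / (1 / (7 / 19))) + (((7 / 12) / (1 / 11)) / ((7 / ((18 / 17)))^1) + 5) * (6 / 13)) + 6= 597269/41990 = 14.22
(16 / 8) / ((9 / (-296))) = -592/9 = -65.78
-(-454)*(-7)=-3178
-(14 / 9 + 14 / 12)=-2.72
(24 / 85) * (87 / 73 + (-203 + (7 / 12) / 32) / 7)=-779447/99280 = -7.85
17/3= 5.67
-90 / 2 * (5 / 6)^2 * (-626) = 39125/2 = 19562.50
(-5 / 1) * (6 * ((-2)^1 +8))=-180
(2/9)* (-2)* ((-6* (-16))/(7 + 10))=-128/51 = -2.51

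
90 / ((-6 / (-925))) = 13875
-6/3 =-2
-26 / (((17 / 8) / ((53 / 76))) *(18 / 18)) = -2756/323 = -8.53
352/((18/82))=14432/9 = 1603.56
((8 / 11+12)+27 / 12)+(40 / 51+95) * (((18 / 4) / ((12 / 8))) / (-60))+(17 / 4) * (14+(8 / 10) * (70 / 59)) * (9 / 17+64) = 136036663/33099 = 4109.99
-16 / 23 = -0.70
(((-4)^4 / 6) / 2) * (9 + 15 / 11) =2432/11 = 221.09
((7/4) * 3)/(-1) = -21/4 = -5.25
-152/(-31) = 152/31 = 4.90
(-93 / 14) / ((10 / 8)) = -186/35 = -5.31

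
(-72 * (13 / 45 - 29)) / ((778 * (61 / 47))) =2.05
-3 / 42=-1/14 = -0.07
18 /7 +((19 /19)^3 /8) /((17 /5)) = 2483/952 = 2.61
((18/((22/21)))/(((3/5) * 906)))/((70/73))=219/6644 = 0.03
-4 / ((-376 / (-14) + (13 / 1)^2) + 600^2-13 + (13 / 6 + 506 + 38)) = -168/15150619 = 0.00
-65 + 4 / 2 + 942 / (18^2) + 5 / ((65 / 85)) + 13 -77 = -82523/702 = -117.55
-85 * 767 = -65195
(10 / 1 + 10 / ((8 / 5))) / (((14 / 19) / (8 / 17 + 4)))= 23465/238 = 98.59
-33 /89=-0.37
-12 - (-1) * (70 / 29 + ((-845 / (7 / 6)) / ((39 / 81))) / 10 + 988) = 827.99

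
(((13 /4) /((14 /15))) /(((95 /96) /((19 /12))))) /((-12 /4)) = -13/7 = -1.86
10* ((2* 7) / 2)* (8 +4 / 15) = 1736/3 = 578.67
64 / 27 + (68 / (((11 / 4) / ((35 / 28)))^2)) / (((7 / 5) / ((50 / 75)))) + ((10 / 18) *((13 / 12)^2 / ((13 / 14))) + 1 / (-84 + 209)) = 670345981/68607000 = 9.77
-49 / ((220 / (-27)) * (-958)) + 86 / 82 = 9008437/8641160 = 1.04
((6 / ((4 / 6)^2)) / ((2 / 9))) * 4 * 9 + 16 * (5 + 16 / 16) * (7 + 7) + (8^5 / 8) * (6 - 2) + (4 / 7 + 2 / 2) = 139416/7 = 19916.57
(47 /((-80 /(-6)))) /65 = 141/2600 = 0.05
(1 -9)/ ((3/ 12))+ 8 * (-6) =-80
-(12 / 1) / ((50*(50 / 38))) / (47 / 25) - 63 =-74139/1175 = -63.10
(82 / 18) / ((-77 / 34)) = -1394/693 = -2.01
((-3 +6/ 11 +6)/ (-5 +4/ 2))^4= 28561/14641 = 1.95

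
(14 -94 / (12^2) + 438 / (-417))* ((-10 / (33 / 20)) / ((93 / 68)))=-54.49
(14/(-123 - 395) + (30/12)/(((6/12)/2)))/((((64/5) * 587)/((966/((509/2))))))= 891135/176879536 = 0.01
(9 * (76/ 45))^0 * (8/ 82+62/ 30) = 1331/615 = 2.16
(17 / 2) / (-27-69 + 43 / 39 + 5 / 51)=-11271/125704 = -0.09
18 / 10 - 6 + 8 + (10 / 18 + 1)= 241/45 = 5.36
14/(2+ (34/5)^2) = 175/603 = 0.29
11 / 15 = 0.73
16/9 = 1.78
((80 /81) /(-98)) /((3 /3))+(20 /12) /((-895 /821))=-1093343/710451 = -1.54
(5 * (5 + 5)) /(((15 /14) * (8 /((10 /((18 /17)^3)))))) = 859775/17496 = 49.14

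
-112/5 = -22.40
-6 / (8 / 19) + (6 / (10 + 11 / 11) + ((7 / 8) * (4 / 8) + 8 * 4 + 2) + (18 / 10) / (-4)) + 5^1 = 22249/880 = 25.28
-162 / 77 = -2.10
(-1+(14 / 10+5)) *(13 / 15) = 117/25 = 4.68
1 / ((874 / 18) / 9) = 81/437 = 0.19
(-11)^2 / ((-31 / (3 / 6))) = -121/62 = -1.95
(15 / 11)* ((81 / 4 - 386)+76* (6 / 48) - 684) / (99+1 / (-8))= -124830/8701 = -14.35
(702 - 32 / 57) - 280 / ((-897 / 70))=4109006/5681 = 723.29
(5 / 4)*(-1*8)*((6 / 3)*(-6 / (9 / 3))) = 40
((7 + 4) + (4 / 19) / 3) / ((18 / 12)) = 1262/171 = 7.38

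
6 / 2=3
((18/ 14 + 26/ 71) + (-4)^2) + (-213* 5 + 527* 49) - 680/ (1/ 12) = 8257979/497 = 16615.65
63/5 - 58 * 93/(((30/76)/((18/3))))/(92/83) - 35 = -8508914/115 = -73990.56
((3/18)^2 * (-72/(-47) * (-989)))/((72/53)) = -52417/1692 = -30.98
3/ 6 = 1/2 = 0.50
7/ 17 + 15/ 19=388/323 = 1.20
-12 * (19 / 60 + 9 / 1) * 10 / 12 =-559/6 = -93.17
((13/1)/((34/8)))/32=13/136 = 0.10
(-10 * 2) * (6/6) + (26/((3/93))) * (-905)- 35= -729485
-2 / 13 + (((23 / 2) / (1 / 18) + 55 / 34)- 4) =90373/442 = 204.46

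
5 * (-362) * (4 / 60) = -120.67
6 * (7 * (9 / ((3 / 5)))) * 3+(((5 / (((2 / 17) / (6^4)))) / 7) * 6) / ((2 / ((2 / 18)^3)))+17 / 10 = 404057/210 = 1924.08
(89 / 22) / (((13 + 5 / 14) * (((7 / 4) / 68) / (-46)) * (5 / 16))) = -1048064/605 = -1732.34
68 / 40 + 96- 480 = -3823/10 = -382.30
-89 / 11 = -8.09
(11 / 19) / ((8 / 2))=11/76 = 0.14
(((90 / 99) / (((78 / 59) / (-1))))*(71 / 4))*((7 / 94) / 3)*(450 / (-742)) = 0.18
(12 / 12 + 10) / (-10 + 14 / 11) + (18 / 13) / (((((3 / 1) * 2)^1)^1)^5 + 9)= -1360453/1079520 = -1.26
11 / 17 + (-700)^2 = 8330011/17 = 490000.65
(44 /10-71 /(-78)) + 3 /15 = 5.51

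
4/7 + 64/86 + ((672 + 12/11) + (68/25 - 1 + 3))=56214698/82775 = 679.13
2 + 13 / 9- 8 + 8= 31/9 = 3.44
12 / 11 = 1.09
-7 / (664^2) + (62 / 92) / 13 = 6831795/131827904 = 0.05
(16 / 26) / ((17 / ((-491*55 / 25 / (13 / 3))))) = -129624/14365 = -9.02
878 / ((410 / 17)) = 7463/205 = 36.40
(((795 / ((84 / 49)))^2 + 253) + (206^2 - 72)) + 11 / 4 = 4122941/16 = 257683.81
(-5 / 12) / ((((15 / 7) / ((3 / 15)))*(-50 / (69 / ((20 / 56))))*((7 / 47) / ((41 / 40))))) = 310247/300000 = 1.03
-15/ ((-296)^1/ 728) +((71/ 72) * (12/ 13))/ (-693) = 73781083/1999998 = 36.89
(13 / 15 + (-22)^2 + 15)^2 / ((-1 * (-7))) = 56220004/1575 = 35695.24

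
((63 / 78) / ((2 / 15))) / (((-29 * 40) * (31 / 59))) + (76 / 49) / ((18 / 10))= 140474723/164926944 = 0.85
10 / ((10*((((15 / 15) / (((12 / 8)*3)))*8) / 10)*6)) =0.94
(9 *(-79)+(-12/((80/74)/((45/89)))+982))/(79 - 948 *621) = -47239/104775962 = 0.00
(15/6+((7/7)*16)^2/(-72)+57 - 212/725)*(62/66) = 22514029/430650 = 52.28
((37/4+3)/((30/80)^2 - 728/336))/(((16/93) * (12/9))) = -41013/1556 = -26.36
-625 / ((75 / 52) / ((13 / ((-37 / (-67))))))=-1132300/111 = -10200.90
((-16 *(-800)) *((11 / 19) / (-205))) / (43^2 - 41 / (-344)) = -880640/45047233 = -0.02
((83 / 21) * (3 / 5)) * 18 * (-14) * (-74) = 221112/5 = 44222.40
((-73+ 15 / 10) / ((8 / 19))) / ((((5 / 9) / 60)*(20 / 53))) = -48600.34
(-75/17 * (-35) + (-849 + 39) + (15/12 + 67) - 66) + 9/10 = -221829/340 = -652.44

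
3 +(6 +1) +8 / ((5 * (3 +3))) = 154/15 = 10.27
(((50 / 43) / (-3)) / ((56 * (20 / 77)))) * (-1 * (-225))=-6.00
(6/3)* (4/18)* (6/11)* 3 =8/11 = 0.73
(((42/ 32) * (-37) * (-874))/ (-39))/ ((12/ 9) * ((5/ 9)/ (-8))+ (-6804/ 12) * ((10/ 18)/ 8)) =3055941/110825 = 27.57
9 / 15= 3/5 = 0.60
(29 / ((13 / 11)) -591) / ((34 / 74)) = -272468/221 = -1232.89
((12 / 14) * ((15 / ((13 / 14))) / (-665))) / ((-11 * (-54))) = -2/57057 = 0.00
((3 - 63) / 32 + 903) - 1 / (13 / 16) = 93589/104 = 899.89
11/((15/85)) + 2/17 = 3185/51 = 62.45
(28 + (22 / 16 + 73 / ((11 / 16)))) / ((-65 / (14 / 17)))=-83503/48620 = -1.72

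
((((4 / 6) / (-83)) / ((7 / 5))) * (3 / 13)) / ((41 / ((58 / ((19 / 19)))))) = -580/309673 = 0.00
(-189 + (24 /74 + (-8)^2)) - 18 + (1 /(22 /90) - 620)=-308744/407 = -758.58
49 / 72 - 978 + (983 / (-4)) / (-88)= -3087301/3168 = -974.53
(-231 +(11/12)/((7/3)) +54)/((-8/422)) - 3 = 1043059/112 = 9313.03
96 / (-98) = -48/49 = -0.98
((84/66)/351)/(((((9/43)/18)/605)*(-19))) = -66220/6669 = -9.93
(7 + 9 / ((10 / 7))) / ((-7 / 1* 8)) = -0.24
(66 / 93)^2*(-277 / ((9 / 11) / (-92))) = 135676816/8649 = 15686.99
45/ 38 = 1.18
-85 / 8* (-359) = 30515/8 = 3814.38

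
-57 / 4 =-14.25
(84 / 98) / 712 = 3/2492 = 0.00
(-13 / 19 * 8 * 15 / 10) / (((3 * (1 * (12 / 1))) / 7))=-91/57 = -1.60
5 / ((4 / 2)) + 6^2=77/2 = 38.50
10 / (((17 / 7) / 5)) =350/17 = 20.59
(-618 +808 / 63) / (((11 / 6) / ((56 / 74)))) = -27728/111 = -249.80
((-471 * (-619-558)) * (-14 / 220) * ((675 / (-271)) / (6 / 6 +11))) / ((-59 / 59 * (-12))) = 5291685/8672 = 610.20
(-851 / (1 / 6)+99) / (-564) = 1669/188 = 8.88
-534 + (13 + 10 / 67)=-34897/67 = -520.85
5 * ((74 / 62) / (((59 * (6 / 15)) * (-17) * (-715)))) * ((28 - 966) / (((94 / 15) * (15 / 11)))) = -86765/37995646 = 0.00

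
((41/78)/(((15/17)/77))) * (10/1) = 53669/117 = 458.71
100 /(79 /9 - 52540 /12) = -0.02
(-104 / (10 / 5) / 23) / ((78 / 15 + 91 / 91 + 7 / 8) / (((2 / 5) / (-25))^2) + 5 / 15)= -384/4694047 = 0.00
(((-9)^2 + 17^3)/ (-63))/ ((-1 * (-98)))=-2497/3087 = -0.81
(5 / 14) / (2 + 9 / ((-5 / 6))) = -0.04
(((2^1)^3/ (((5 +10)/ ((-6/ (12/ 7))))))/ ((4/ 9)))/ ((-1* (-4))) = -21/20 = -1.05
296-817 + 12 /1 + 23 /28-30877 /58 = -844919/812 = -1040.54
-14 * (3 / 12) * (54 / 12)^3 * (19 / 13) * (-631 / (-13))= -61179867/2704 = -22625.69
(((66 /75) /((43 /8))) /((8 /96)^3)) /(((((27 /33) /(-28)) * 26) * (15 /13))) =-1734656/5375 = -322.73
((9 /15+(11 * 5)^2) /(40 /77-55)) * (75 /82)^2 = -65523150/1410359 = -46.46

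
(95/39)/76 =5/156 = 0.03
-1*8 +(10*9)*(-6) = -548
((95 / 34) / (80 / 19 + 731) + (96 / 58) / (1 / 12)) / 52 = 273621241/716218568 = 0.38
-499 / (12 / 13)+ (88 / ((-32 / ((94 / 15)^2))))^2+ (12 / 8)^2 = 563188276/50625 = 11124.71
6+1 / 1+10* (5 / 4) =39/2 = 19.50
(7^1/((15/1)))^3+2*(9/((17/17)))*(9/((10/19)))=1039168/3375 = 307.90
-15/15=-1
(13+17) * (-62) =-1860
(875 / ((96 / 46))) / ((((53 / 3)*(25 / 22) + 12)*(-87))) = -221375/1473432 = -0.15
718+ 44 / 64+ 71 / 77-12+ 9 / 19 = 16574813/23408 = 708.08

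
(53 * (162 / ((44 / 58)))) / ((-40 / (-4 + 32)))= -871479/110 = -7922.54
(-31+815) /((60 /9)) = 588/5 = 117.60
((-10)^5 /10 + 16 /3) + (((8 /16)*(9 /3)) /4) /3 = -239869/24 = -9994.54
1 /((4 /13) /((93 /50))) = 1209/200 = 6.04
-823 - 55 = -878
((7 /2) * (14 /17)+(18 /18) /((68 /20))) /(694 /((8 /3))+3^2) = 72/6103 = 0.01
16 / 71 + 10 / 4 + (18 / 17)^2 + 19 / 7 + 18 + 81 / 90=18285016/718165 = 25.46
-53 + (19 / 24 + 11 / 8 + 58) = 43/6 = 7.17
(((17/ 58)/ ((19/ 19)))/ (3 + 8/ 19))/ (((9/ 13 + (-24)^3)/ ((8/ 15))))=-1292/390854025 = 0.00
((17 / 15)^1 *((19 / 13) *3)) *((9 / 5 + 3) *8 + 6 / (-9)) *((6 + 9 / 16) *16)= 1279726/65 = 19688.09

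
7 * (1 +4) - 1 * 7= 28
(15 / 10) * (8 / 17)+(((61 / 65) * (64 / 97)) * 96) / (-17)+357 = 37965921/107185 = 354.21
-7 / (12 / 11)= -77/12 = -6.42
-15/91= -0.16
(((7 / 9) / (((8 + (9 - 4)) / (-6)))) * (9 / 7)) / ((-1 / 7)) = 42/13 = 3.23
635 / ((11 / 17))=981.36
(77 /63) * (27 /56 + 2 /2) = 913/504 = 1.81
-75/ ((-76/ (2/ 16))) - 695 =-422485/608 = -694.88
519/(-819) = -173/273 = -0.63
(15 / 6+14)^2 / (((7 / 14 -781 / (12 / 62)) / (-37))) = 2.50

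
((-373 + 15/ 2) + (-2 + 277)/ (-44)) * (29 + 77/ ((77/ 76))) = -156135/4 = -39033.75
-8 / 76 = -2/19 = -0.11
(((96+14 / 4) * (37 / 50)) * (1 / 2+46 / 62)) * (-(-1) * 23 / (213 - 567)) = -13039873/2194800 = -5.94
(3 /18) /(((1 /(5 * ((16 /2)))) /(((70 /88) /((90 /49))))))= 1715/594 = 2.89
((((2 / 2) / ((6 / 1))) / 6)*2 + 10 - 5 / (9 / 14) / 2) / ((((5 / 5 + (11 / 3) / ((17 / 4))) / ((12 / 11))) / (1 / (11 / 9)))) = 33966/11495 = 2.95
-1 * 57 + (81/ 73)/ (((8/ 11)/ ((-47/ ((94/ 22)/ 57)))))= -591945/584 = -1013.60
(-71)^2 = 5041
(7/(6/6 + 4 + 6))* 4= 28/11 = 2.55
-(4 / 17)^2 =-16/289 = -0.06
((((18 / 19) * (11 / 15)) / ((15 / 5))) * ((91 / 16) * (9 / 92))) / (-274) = -9009/19158080 = 0.00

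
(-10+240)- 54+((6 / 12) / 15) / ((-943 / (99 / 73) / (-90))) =12115961/68839 = 176.00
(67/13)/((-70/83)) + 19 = 11729/910 = 12.89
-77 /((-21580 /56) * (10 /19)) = 10241/26975 = 0.38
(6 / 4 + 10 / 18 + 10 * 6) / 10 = 1117/180 = 6.21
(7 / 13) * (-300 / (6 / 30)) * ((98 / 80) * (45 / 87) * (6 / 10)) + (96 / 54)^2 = -18560501/61074 = -303.90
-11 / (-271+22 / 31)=341/8379 = 0.04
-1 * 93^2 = -8649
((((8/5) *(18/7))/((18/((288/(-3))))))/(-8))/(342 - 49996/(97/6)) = -1552/1556345 = 0.00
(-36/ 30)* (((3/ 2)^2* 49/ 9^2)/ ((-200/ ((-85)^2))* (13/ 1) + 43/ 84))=-198254/18455 = -10.74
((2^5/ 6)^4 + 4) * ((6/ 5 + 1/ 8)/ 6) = 174529/972 = 179.56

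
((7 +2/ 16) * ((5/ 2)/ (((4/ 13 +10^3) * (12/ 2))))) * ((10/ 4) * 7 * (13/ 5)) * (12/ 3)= 112385/208064 = 0.54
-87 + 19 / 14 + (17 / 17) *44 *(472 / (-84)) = -13981/42 = -332.88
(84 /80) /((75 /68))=119/125 = 0.95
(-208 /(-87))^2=5.72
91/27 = 3.37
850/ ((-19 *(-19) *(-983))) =-850/354863 = 0.00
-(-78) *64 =4992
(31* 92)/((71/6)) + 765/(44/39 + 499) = 67177569/276971 = 242.54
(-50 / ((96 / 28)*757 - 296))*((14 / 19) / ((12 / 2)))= -1225/458736 = 0.00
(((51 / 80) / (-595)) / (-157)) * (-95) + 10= 879143/87920 = 10.00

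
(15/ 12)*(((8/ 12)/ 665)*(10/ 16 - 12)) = -0.01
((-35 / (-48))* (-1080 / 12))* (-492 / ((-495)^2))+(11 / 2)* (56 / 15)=20.67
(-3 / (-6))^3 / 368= 1/2944 = 0.00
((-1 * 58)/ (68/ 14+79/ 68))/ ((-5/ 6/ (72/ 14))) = 283968/4775 = 59.47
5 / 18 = 0.28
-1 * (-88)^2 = -7744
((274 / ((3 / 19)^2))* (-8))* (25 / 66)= -9891400/297 = -33304.38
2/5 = 0.40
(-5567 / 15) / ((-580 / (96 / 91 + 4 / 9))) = 1709069/1781325 = 0.96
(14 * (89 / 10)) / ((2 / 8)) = 2492/5 = 498.40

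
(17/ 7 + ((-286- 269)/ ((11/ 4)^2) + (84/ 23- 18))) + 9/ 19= -31400372/370139 = -84.83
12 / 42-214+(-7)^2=-164.71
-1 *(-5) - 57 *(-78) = 4451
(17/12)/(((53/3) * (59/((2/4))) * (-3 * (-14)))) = 17/1050672 = 0.00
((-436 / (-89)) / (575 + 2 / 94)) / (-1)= -10246/1202657 = -0.01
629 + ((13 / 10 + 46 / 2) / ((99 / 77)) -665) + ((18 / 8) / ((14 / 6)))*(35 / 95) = -6363/380 = -16.74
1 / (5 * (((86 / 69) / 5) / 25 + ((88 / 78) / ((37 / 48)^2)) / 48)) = 30699825/7602542 = 4.04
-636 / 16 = -159/4 = -39.75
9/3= 3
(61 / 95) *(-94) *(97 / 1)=-556198/95 = -5854.72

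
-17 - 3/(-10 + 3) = -116/7 = -16.57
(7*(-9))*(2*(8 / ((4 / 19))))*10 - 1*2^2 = -47884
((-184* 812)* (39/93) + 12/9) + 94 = -5818046/93 = -62559.63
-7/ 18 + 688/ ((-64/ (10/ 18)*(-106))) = -141/424 = -0.33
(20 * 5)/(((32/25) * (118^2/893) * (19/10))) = 146875/55696 = 2.64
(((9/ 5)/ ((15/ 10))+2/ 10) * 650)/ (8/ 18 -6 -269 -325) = -4095/2698 = -1.52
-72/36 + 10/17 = -24/17 = -1.41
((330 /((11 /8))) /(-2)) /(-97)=120/97 = 1.24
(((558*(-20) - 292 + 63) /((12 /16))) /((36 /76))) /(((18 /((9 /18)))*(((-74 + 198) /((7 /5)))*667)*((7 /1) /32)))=-1731128/25122555 = -0.07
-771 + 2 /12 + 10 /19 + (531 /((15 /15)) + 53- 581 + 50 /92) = -1005227/1311 = -766.76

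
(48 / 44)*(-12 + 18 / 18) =-12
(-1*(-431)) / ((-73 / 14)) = -6034/73 = -82.66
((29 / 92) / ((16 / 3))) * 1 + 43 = 63383/1472 = 43.06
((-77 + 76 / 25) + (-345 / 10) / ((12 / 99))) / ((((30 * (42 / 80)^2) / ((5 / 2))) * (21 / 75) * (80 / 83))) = -29762555/74088 = -401.72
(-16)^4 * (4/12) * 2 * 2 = 262144/3 = 87381.33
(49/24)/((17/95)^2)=442225/6936 = 63.76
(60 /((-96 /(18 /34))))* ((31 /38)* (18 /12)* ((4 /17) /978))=-1395/14320528 = 0.00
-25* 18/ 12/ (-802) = 75/1604 = 0.05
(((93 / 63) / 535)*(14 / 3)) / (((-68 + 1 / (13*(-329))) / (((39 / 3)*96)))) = -110312384/466793385 = -0.24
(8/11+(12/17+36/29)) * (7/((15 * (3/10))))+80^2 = 312567856/48807 = 6404.16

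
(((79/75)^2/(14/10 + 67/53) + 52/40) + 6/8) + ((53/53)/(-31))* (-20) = 3.11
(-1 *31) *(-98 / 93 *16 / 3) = 1568/9 = 174.22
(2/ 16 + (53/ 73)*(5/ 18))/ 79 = 1717/415224 = 0.00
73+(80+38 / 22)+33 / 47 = 80357/517 = 155.43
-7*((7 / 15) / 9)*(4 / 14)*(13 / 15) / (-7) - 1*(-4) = 8126/2025 = 4.01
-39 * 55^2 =-117975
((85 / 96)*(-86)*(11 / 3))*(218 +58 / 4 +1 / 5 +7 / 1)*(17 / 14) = -109220903/1344 = -81265.55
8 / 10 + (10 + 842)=4264/5 = 852.80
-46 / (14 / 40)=-920/7 = -131.43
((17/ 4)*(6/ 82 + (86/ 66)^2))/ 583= 6341/491139 = 0.01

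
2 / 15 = 0.13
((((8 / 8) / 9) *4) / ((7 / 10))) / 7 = 40/441 = 0.09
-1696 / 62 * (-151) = 128048/31 = 4130.58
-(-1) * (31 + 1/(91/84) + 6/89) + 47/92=3459575/106444 = 32.50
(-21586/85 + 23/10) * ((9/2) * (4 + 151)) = -11935899/68 = -175527.93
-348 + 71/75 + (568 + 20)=18071/75 = 240.95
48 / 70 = 24/35 = 0.69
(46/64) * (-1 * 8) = -23/4 = -5.75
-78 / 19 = -4.11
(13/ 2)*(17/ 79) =221/158 = 1.40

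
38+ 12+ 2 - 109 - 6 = -63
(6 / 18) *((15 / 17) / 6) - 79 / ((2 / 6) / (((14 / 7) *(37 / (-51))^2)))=-144173/578 = -249.43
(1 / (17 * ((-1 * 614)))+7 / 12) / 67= 36527/4196076 = 0.01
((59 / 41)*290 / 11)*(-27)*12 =-5543640/451 = -12291.88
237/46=5.15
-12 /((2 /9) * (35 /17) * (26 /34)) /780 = -2601/59150 = -0.04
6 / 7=0.86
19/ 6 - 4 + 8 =43/6 = 7.17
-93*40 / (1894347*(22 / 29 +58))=-4495/134498637 = 0.00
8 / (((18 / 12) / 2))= 32/3 = 10.67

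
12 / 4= 3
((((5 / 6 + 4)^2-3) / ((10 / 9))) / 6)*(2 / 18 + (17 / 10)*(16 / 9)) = 34451/3600 = 9.57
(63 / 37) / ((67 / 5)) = 315/2479 = 0.13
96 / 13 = 7.38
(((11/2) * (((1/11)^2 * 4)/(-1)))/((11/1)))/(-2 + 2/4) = 4/363 = 0.01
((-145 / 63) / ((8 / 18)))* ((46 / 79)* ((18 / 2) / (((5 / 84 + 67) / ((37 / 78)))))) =-1110555/5785091 = -0.19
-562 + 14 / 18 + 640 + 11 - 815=-6527/9 = -725.22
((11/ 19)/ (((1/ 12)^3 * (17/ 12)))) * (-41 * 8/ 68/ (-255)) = 6234624/466735 = 13.36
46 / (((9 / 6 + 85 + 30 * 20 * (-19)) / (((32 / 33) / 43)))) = -2944/32107713 = 0.00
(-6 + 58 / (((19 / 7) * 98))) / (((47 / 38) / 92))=-141496/329 = -430.08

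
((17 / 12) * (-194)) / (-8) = 1649/48 = 34.35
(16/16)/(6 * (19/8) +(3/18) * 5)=12/181 = 0.07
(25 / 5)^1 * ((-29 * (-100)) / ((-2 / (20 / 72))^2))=90625/324 = 279.71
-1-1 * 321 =-322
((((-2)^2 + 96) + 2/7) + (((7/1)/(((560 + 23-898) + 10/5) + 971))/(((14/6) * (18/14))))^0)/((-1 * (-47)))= 709/329 = 2.16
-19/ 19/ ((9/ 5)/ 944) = -4720/9 = -524.44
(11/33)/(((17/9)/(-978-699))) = -5031/17 = -295.94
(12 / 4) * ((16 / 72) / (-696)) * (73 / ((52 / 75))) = -1825/18096 = -0.10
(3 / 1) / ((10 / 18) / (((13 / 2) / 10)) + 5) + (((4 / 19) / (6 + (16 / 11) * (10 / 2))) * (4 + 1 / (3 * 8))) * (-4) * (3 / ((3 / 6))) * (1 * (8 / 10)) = -136519/190019 = -0.72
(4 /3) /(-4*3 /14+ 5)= 28/87 = 0.32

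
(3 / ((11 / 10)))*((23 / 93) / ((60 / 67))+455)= 2540441/2046 = 1241.66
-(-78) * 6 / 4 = 117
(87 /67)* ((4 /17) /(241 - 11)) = 174/130985 = 0.00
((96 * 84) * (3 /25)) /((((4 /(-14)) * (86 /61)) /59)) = -152367264/1075 = -141736.99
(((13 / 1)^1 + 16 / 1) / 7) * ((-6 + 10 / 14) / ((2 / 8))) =-4292/49 = -87.59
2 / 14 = 1/7 = 0.14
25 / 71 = 0.35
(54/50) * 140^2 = 21168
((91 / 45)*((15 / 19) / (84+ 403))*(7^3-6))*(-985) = -30206995/27759 = -1088.19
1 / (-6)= -1/6 = -0.17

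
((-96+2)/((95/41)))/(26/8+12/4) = -15416/2375 = -6.49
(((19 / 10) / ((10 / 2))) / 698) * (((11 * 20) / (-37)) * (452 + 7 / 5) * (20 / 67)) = -1895212/4325855 = -0.44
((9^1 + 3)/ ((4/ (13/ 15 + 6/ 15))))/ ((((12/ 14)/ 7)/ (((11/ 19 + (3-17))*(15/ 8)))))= -12495/16 = -780.94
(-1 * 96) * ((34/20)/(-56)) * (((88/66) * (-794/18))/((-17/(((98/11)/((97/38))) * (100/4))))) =8448160/9603 = 879.74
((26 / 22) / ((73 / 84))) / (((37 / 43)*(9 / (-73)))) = -15652/1221 = -12.82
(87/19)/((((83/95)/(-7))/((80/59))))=-243600/4897 = -49.74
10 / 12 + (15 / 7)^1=2.98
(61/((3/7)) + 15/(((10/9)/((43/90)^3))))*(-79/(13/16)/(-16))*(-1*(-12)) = 613475053/58500 = 10486.75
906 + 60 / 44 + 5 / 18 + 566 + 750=2223.64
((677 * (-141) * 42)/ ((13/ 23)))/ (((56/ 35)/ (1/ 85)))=-46105731/884 = -52155.80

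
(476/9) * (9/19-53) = -475048/171 = -2778.06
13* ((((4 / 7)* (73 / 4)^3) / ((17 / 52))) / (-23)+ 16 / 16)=-65601549/10948 = -5992.10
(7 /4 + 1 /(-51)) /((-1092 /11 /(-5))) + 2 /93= 750377/6905808 = 0.11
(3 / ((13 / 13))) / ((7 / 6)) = 18/7 = 2.57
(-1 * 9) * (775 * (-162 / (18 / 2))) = 125550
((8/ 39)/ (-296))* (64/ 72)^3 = -512/1051947 = 0.00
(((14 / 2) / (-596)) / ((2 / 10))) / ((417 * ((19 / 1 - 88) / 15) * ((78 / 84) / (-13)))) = -1225/2858118 = 0.00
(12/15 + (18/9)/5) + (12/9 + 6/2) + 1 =98/15 = 6.53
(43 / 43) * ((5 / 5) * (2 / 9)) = 0.22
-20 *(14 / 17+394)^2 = -901018880/289 = -3117712.39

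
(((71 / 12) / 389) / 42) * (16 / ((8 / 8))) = 142/24507 = 0.01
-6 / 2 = -3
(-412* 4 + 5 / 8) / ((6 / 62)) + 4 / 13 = -1770347/104 = -17022.57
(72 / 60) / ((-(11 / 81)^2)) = -39366/605 = -65.07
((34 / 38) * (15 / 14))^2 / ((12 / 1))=21675/283024 = 0.08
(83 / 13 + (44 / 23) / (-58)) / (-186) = -55075/1612806 = -0.03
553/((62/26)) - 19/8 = 56923/248 = 229.53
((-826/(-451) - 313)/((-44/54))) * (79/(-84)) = -99779607/277816 = -359.16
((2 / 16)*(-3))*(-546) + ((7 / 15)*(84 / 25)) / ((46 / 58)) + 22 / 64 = 19050513/92000 = 207.07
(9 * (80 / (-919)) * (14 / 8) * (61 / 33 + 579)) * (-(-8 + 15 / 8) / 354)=-8218280/596431 = -13.78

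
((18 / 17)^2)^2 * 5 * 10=5248800/83521 = 62.84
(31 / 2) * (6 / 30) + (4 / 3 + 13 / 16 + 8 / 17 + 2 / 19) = 451297/77520 = 5.82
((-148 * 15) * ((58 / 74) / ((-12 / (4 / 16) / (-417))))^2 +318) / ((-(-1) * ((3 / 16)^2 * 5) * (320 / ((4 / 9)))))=-80993797/99900 = -810.75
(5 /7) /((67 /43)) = 0.46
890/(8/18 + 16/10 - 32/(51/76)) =-340425/17458 = -19.50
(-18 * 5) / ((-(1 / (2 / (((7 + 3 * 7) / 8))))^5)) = 92160/16807 = 5.48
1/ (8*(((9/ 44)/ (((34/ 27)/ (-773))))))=-187/187839 = 0.00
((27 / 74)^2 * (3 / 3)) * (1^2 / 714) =243/1303288 = 0.00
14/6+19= 64/3 = 21.33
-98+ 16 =-82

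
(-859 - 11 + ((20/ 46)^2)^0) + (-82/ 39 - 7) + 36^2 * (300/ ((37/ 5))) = 74548898/1443 = 51662.44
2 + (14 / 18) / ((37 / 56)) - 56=-17590/333 = -52.82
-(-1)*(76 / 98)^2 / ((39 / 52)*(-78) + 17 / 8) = -11552/1082851 = -0.01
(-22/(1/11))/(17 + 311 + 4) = -0.73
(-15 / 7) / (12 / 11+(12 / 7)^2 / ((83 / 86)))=-31955/61676 = -0.52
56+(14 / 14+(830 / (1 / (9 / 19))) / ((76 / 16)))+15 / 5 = 51540/361 = 142.77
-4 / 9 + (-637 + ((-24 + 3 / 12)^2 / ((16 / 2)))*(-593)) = -48900761/1152 = -42448.58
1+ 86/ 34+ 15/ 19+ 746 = 242353/323 = 750.32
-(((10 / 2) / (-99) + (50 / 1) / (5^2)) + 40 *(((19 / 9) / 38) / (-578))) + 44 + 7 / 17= 1214998/28611 = 42.47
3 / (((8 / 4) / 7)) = 21/2 = 10.50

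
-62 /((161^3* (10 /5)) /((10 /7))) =-310/29212967 = 0.00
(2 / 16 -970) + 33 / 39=-100779/104 = -969.03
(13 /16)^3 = 2197/4096 = 0.54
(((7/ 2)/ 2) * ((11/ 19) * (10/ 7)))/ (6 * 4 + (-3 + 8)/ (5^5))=34375/570038 = 0.06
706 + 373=1079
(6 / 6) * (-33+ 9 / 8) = -255/8 = -31.88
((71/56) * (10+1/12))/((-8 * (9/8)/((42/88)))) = -781/1152 = -0.68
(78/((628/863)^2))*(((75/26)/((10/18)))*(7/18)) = 297.43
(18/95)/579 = 6/18335 = 0.00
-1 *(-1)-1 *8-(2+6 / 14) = -66/7 = -9.43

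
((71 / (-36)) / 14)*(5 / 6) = -355/3024 = -0.12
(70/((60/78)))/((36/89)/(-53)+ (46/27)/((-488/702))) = -52368134/1414775 = -37.02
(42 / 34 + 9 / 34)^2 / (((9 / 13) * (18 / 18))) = 13/4 = 3.25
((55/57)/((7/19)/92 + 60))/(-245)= -1012/15418389 = 0.00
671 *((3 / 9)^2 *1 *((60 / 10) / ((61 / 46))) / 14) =24.10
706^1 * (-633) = -446898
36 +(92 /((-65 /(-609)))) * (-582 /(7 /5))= -4657860/13 = -358296.92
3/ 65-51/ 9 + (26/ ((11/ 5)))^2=3162884/23595 = 134.05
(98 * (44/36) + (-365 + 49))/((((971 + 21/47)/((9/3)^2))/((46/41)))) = -1909046/935989 = -2.04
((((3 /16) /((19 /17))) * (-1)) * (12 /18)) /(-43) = 17/6536 = 0.00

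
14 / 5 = 2.80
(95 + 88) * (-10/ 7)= -1830/7 = -261.43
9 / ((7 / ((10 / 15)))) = 6/7 = 0.86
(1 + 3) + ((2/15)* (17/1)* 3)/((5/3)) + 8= 16.08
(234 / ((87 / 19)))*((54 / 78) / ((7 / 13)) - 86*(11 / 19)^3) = -57683418/73283 = -787.13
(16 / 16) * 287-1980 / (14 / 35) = -4663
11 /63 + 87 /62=6163/3906 = 1.58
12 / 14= 6/7 = 0.86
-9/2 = -4.50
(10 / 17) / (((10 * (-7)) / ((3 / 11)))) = -3/1309 = 0.00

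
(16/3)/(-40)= -2/15 = -0.13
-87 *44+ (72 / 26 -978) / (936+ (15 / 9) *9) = -15779414/4121 = -3829.03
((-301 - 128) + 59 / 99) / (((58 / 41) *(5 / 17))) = -1029.65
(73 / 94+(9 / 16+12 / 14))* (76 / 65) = 219659/85540 = 2.57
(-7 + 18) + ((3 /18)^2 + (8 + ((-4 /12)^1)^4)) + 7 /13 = 82465/4212 = 19.58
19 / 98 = 0.19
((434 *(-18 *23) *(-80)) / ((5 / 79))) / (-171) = -1328131.37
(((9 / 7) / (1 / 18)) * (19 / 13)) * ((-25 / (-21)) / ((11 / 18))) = 461700/7007 = 65.89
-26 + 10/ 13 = -328/13 = -25.23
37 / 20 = 1.85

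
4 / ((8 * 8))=1/16 = 0.06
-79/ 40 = -1.98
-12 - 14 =-26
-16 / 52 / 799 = -4/10387 = 0.00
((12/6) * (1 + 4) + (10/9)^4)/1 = 75610/6561 = 11.52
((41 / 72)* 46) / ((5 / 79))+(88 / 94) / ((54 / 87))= 1171373/2820 = 415.38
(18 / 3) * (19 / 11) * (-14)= -1596/11 = -145.09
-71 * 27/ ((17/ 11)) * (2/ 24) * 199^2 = -4093462.19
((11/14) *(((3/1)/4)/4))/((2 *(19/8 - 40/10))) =-33/728 = -0.05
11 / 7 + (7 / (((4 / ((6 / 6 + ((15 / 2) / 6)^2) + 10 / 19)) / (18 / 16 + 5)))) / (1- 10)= -430489/204288 = -2.11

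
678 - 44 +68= 702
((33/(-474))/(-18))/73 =11/207612 = 0.00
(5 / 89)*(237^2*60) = 16850700/89 = 189333.71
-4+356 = 352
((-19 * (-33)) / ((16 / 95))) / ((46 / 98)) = 2918685/368 = 7931.21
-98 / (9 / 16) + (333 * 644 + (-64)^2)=1965364/9 = 218373.78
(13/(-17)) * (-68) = 52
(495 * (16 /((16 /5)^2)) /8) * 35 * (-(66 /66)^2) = -433125/128 = -3383.79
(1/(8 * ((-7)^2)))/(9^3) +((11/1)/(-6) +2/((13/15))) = 1762249/3714984 = 0.47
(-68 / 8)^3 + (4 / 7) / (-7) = -240769/392 = -614.21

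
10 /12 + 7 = 47/6 = 7.83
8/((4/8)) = 16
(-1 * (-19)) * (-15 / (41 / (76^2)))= -1646160/41 = -40150.24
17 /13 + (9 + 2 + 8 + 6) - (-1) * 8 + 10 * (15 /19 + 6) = 25244/247 = 102.20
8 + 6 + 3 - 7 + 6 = 16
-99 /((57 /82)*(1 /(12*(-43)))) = 73489.26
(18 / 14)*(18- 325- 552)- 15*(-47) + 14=-2698/7 = -385.43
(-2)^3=-8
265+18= 283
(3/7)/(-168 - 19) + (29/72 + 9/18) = 84869/94248 = 0.90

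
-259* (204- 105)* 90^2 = -207692100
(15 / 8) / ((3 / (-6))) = -15/4 = -3.75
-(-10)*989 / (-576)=-4945/288 = -17.17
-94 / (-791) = 94/791 = 0.12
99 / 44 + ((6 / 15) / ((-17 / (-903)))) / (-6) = -439/340 = -1.29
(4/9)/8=1/18 = 0.06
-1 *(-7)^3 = 343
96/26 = 48/13 = 3.69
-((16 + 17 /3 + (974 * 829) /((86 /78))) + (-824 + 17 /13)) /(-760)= 613391023/637260 = 962.54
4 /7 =0.57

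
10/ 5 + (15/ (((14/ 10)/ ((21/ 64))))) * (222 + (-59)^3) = -46160197/64 = -721253.08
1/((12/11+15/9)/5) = 165/91 = 1.81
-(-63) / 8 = 63/8 = 7.88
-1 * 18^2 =-324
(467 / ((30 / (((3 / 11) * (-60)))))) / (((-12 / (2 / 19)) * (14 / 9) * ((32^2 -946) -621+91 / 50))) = -105075/39587317 = 0.00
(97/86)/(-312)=-97/26832 = 0.00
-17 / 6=-2.83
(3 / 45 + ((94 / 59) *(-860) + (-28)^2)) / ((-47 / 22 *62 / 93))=5705711/13865 = 411.52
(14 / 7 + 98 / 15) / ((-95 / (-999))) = 42624/475 = 89.73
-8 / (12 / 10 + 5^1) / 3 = -40/93 = -0.43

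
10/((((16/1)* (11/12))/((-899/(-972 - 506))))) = 13485/32516 = 0.41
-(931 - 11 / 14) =-13023/14 = -930.21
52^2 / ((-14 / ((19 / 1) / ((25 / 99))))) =-2543112/175 = -14532.07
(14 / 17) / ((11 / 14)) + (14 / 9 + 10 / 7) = 4.03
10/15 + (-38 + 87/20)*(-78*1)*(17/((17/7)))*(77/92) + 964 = 16341.99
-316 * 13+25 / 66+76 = -266087/66 = -4031.62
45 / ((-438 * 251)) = -15/36646 = 0.00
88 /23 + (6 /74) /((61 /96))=3.95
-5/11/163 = -5/1793 = 0.00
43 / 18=2.39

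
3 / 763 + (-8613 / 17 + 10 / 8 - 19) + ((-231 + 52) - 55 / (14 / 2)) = -5271787/7412 = -711.25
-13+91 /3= 52/3 = 17.33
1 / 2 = 0.50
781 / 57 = 13.70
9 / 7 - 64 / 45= -43/315 = -0.14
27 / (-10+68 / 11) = -99/14 = -7.07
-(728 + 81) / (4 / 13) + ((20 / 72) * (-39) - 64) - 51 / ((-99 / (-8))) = -119161/44 = -2708.20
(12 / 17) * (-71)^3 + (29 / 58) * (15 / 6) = -17179643/68 = -252641.81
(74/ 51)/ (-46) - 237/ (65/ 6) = -1670411/76245 = -21.91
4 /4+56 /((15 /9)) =173/5 = 34.60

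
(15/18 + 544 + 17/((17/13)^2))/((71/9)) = 2391/34 = 70.32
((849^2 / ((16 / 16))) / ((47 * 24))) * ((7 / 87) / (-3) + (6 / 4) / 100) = -49414913/6542400 = -7.55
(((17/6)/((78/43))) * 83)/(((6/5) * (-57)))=-303365/160056 = -1.90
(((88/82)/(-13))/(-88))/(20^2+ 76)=1/507416 = 0.00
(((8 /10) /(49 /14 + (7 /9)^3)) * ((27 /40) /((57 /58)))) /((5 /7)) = 380538/1964125 = 0.19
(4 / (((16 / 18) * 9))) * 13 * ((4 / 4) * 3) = 39/2 = 19.50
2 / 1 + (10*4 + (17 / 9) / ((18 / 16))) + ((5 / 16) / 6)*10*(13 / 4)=235207/5184 = 45.37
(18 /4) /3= 3/2 = 1.50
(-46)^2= 2116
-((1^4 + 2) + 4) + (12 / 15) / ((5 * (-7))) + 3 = -704/175 = -4.02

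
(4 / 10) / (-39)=-2/195 = -0.01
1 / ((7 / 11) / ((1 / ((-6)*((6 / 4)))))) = -11/63 = -0.17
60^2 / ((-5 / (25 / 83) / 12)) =-2602.41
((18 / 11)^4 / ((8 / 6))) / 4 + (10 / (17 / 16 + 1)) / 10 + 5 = 299960/43923 = 6.83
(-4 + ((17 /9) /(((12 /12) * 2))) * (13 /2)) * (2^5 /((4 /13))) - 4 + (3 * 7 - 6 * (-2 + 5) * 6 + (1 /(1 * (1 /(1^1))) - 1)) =1183/9 = 131.44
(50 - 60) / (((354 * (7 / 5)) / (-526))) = 13150/1239 = 10.61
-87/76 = -1.14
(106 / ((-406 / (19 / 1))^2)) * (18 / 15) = 0.28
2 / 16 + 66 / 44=13/8 = 1.62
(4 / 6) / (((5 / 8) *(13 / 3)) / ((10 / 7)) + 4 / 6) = 32/123 = 0.26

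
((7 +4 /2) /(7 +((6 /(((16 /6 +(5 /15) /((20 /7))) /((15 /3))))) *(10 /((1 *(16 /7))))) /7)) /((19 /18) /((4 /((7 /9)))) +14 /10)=2434860/5965547 = 0.41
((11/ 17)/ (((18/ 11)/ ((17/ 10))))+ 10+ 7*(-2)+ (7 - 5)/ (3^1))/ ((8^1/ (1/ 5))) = -479/7200 = -0.07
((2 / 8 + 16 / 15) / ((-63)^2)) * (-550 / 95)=-869/452466 = 0.00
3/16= 0.19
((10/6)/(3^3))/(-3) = -5/243 = -0.02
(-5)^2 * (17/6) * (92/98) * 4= 265.99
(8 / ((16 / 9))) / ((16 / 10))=45/16 = 2.81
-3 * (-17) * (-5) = -255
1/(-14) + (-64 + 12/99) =-29545/462 = -63.95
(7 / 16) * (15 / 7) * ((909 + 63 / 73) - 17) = 977685/1168 = 837.06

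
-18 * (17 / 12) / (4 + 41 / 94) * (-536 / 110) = 214132/7645 = 28.01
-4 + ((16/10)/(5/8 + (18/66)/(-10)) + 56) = 14380/263 = 54.68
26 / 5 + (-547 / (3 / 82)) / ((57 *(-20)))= 18.32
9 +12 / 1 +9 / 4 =93/4 = 23.25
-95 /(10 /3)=-28.50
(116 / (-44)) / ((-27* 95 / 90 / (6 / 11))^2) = -464/480491 = 0.00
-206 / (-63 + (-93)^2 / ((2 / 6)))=-103/12942 = -0.01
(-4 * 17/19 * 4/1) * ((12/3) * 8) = -8704/19 = -458.11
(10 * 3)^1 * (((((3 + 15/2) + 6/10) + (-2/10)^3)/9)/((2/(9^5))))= 54580959/50 = 1091619.18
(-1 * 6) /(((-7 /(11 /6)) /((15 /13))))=165/91 = 1.81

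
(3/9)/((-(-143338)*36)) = 1/15480504 = 0.00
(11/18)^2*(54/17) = 121/102 = 1.19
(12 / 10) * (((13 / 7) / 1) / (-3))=-26/35 = -0.74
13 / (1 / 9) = 117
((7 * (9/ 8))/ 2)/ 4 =63/64 = 0.98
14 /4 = 7/2 = 3.50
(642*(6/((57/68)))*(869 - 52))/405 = 1251472/135 = 9270.16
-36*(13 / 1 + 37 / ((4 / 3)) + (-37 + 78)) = -2943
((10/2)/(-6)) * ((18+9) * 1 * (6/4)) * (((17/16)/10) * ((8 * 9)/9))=-459/16 = -28.69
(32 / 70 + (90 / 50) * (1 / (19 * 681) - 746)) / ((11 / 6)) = -243160014/332101 = -732.19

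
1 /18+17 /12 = 53/36 = 1.47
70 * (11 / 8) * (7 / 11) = 245/4 = 61.25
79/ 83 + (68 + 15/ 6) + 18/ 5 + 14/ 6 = 192689/2490 = 77.39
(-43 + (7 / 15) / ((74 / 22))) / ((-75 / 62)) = 1474856/41625 = 35.43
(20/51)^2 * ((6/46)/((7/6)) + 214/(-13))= -13688000/5443893 = -2.51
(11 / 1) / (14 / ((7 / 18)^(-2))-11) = -1782/1439 = -1.24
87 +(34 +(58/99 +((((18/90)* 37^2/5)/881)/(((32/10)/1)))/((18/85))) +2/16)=121.80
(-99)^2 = 9801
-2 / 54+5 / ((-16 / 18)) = -1223/216 = -5.66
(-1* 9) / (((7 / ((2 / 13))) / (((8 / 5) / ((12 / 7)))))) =-12/65 = -0.18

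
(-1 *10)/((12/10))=-25/3 = -8.33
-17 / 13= -1.31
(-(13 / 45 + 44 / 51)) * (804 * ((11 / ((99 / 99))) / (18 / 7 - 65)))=18180316/111435 = 163.15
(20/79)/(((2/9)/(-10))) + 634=49186/79 = 622.61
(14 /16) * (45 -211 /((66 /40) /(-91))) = 2698535/264 = 10221.72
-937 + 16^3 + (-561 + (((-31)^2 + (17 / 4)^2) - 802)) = 44401/16 = 2775.06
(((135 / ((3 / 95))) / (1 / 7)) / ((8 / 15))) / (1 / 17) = 953859.38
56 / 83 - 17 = -1355/83 = -16.33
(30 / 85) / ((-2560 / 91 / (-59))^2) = 86478483/55705600 = 1.55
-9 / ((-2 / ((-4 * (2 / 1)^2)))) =-72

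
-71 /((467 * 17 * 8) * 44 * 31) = -71/86630368 = 0.00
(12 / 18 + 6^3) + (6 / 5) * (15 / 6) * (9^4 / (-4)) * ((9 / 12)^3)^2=-32397121/49152 = -659.12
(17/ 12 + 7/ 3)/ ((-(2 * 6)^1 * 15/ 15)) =-5/16 = -0.31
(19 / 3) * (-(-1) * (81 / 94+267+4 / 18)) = 4309181/2538 = 1697.86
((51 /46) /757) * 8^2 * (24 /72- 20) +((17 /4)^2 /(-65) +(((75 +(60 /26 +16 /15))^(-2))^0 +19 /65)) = -3002247/3621488 = -0.83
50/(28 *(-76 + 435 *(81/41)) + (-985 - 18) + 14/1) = 2050/858783 = 0.00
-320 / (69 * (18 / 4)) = -640/621 = -1.03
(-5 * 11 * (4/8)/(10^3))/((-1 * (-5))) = -11/2000 = -0.01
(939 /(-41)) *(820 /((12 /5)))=-7825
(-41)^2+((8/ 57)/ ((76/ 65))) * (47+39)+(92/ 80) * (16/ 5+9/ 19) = 183627839/108300 = 1695.55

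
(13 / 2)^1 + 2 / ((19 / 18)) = 319/38 = 8.39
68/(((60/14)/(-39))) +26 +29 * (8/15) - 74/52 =-45143/78 = -578.76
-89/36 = -2.47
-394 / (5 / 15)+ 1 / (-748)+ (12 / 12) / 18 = -7956859/6732 = -1181.95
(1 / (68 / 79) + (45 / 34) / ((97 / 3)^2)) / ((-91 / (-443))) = 47092229/8317556 = 5.66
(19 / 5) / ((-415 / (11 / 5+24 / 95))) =-233/10375 = -0.02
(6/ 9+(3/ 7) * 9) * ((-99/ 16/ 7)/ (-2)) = 3135/1568 = 2.00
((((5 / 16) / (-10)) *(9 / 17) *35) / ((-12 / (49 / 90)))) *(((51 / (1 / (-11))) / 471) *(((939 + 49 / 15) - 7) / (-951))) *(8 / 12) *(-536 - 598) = -370519919/15926080 = -23.26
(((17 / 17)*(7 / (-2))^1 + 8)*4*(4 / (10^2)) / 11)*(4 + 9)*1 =234/275 = 0.85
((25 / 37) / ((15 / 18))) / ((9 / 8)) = 80/111 = 0.72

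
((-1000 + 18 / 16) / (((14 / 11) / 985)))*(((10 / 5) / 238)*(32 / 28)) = -86582485/11662 = -7424.33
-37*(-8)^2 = -2368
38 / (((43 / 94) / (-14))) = -50008/43 = -1162.98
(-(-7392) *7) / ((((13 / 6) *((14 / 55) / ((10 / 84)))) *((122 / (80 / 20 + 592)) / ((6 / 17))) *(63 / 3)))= 86539200/94367 = 917.05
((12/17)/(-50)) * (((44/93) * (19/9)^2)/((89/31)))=-31768/3063825 = -0.01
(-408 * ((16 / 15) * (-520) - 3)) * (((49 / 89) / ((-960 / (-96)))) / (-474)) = -2787218/105465 = -26.43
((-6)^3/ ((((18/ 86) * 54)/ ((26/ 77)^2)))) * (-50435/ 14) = 38079080/4851 = 7849.74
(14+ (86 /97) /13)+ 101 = 115.07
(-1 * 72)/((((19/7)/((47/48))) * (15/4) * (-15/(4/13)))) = 2632/18525 = 0.14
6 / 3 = 2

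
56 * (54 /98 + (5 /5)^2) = 608/7 = 86.86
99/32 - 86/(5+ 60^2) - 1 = 238783/115360 = 2.07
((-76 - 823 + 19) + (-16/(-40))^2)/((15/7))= -51324/125 = -410.59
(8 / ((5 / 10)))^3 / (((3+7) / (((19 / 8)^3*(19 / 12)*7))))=912247/15 = 60816.47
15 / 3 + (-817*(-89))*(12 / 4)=218144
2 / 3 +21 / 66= 65/66 = 0.98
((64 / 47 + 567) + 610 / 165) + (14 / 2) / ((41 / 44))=36855491/63591 = 579.57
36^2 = 1296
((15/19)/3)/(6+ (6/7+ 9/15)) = 175/4959 = 0.04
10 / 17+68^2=78618/17 = 4624.59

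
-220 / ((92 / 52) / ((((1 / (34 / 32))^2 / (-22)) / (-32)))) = -0.16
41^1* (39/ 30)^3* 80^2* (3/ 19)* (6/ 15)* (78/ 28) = 337248288/3325 = 101428.06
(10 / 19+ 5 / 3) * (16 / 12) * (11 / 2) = 2750/171 = 16.08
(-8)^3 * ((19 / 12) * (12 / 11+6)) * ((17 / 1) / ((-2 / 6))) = 3224832/11 = 293166.55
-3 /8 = -0.38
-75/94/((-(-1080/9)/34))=-85/376 = -0.23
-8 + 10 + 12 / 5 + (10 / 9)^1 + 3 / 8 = 2119/360 = 5.89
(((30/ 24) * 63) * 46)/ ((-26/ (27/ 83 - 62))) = 8592.95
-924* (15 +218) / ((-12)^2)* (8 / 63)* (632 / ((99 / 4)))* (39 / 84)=-3828656/1701 = -2250.83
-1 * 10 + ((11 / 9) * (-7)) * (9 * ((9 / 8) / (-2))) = 533/16 = 33.31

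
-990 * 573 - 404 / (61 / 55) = -34625690/61 = -567634.26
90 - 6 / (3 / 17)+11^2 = 177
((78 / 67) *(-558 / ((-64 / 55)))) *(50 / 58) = 14961375/31088 = 481.26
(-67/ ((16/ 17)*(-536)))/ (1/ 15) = 255/128 = 1.99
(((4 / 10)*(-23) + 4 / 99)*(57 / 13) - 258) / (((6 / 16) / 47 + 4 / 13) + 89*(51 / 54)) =-3.53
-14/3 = -4.67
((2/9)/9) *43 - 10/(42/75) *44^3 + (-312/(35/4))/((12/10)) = -862504246/567 = -1521171.51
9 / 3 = 3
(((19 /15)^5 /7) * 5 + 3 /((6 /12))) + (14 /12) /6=36246271/4252500 = 8.52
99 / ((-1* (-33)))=3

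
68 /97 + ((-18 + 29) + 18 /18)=12.70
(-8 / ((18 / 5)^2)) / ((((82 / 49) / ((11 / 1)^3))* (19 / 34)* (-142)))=27718075/4480029 = 6.19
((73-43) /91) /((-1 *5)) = -6/91 = -0.07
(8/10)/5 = 4/25 = 0.16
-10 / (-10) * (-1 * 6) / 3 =-2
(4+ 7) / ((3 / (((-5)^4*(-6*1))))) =-13750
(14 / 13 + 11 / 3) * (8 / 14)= 740/273 = 2.71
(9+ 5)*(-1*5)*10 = -700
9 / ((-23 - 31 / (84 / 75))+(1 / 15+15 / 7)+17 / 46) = -86940/464641 = -0.19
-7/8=-0.88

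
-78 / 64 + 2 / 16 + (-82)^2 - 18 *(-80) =261213/32 = 8162.91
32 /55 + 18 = 1022/55 = 18.58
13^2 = 169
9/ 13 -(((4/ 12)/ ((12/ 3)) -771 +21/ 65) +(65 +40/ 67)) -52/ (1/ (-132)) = 395591941/52260 = 7569.69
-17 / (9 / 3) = -17/3 = -5.67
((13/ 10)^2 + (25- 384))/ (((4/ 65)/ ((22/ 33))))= -464503/120 = -3870.86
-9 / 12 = -3/4 = -0.75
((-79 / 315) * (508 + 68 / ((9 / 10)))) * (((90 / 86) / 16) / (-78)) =7979/65016 = 0.12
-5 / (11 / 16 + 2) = -80/43 = -1.86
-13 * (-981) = 12753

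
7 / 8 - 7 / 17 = 63/136 = 0.46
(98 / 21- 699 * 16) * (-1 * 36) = 402456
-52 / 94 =-26/47 = -0.55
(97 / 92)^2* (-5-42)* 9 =-3980007/8464 = -470.23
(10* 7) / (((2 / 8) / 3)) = 840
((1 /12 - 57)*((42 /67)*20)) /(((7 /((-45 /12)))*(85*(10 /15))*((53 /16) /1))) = 122940/60367 = 2.04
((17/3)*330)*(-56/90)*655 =-6859160/9 = -762128.89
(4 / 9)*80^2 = 25600/9 = 2844.44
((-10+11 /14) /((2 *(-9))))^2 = 1849/7056 = 0.26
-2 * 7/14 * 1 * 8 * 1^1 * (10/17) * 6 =-480/17 = -28.24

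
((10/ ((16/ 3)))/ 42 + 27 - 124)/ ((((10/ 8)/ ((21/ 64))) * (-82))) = 32577/104960 = 0.31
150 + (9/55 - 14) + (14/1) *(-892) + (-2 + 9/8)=-12352.71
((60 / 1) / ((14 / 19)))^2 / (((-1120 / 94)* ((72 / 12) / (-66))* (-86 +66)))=-1679733/5488 = -306.07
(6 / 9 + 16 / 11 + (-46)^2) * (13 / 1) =908674/33 = 27535.58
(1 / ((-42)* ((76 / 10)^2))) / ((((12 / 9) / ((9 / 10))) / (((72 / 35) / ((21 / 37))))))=-999/990584 = 0.00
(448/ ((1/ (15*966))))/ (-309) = -2163840/103 = -21008.16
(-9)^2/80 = 81/80 = 1.01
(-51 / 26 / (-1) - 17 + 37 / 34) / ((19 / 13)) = -3083/323 = -9.54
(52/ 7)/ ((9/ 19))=988/63 = 15.68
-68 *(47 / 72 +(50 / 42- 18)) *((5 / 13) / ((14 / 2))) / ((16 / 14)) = 692155/13104 = 52.82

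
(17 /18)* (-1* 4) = -3.78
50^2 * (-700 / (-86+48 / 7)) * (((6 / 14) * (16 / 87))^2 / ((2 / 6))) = 96000000/232957 = 412.09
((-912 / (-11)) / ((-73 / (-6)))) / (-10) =-2736/4015 = -0.68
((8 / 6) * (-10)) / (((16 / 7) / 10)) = -175/3 = -58.33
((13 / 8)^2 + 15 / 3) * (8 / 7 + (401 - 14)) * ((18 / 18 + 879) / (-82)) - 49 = -73186219/2296 = -31875.53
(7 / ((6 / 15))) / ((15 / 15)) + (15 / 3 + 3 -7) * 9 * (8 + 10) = 359/2 = 179.50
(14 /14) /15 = 1/15 = 0.07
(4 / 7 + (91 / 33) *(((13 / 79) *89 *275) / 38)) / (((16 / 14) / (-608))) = -36922498/237 = -155791.13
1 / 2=0.50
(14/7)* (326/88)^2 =26569/968 = 27.45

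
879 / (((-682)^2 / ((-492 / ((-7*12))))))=36039/3255868 = 0.01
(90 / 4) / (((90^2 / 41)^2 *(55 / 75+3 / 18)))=1681/2624400 = 0.00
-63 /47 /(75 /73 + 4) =-4599/17249 = -0.27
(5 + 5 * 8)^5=184528125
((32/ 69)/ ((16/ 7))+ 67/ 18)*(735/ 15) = 79625/414 = 192.33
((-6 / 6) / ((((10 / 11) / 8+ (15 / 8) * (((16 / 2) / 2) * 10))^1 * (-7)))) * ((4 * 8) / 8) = 176/23135 = 0.01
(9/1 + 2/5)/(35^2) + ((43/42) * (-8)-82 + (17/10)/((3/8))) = -85.65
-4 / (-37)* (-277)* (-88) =2635.24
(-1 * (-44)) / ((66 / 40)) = 80/3 = 26.67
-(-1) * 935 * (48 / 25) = 8976/5 = 1795.20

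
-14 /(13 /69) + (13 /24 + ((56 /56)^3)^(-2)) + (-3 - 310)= -120359/312 = -385.77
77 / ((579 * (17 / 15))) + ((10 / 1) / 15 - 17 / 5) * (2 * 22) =-5913149/49215 = -120.15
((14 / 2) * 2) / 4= 7/2 = 3.50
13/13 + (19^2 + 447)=809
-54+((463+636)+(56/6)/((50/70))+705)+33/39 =343963/195 = 1763.91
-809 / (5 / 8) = -1294.40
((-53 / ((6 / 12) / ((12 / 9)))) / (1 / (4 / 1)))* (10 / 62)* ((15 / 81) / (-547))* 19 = 805600/1373517 = 0.59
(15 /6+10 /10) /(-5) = -7/10 = -0.70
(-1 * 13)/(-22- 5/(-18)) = 234/391 = 0.60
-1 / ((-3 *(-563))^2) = -1/2852721 = 0.00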